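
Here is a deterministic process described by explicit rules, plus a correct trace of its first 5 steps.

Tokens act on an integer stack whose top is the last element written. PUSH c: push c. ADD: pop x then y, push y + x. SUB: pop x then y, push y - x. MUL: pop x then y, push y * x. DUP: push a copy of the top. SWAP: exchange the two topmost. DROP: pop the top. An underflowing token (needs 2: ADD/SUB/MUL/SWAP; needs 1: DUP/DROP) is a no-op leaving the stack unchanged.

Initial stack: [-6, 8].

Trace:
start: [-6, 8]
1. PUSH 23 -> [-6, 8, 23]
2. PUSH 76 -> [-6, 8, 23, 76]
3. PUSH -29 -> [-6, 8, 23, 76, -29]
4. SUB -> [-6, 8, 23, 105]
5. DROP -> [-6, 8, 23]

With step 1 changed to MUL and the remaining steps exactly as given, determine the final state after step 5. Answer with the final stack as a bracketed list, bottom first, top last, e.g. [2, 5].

[-48]

(re-executing from step 1 with the substitution; state before step 1: [-6, 8])
1. MUL -> [-48]
2. PUSH 76 -> [-48, 76]
3. PUSH -29 -> [-48, 76, -29]
4. SUB -> [-48, 105]
5. DROP -> [-48]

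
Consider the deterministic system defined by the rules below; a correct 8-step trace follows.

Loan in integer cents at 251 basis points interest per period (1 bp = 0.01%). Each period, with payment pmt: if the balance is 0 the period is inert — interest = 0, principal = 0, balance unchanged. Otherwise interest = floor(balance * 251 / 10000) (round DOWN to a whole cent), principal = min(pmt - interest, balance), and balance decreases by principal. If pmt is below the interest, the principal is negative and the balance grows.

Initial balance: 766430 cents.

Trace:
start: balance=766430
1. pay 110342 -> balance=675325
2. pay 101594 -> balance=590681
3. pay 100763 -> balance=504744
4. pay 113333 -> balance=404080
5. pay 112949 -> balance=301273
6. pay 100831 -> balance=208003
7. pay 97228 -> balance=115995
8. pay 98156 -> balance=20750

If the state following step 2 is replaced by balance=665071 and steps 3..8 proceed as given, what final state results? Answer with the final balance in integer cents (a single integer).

107071

state after step 2 := balance=665071
3. pay 100763 -> balance=581001
4. pay 113333 -> balance=482251
5. pay 112949 -> balance=381406
6. pay 100831 -> balance=290148
7. pay 97228 -> balance=200202
8. pay 98156 -> balance=107071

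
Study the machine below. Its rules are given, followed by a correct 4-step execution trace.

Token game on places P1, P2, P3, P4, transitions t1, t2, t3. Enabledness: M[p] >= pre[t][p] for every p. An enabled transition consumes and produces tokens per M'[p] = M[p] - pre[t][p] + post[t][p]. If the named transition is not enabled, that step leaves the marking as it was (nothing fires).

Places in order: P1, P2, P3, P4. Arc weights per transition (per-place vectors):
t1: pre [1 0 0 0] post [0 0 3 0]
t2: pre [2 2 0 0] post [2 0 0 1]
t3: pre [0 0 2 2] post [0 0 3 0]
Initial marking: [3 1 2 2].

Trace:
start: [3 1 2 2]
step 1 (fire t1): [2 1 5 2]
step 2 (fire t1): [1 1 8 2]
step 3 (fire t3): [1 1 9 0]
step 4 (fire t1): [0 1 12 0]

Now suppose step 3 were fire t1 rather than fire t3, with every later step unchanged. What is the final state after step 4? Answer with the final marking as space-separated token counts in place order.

0 1 11 2

(re-executing from step 3 with the substitution; state before step 3: [1 1 8 2])
step 3 (fire t1): [0 1 11 2]
step 4 (fire t1): [0 1 11 2]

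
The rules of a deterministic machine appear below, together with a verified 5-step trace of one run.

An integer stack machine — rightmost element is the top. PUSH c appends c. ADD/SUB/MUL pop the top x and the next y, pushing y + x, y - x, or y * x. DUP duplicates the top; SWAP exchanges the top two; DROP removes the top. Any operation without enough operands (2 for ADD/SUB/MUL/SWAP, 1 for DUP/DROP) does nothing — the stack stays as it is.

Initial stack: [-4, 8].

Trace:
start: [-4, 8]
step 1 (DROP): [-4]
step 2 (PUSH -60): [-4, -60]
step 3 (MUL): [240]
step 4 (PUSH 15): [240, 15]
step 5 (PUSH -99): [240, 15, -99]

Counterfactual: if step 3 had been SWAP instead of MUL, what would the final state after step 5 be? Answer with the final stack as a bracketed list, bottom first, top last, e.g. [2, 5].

[-60, -4, 15, -99]

(re-executing from step 3 with the substitution; state before step 3: [-4, -60])
step 3 (SWAP): [-60, -4]
step 4 (PUSH 15): [-60, -4, 15]
step 5 (PUSH -99): [-60, -4, 15, -99]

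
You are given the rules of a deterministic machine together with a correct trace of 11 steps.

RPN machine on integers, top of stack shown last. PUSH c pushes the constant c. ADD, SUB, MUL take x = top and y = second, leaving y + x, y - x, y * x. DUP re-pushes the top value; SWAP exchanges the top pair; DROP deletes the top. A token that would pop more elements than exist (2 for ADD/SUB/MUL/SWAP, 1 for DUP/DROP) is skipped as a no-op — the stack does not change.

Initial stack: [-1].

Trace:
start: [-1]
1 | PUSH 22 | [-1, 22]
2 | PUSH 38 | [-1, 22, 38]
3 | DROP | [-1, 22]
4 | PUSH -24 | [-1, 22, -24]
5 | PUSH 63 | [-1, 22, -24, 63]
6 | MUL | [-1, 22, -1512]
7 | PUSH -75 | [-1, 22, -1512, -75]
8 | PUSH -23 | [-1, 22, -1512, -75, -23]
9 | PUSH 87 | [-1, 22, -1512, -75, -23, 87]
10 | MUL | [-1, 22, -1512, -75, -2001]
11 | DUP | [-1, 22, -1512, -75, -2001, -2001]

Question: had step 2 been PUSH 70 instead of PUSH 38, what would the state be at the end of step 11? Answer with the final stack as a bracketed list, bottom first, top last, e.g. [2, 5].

(re-executing from step 2 with the substitution; state before step 2: [-1, 22])
2 | PUSH 70 | [-1, 22, 70]
3 | DROP | [-1, 22]
4 | PUSH -24 | [-1, 22, -24]
5 | PUSH 63 | [-1, 22, -24, 63]
6 | MUL | [-1, 22, -1512]
7 | PUSH -75 | [-1, 22, -1512, -75]
8 | PUSH -23 | [-1, 22, -1512, -75, -23]
9 | PUSH 87 | [-1, 22, -1512, -75, -23, 87]
10 | MUL | [-1, 22, -1512, -75, -2001]
11 | DUP | [-1, 22, -1512, -75, -2001, -2001]

[-1, 22, -1512, -75, -2001, -2001]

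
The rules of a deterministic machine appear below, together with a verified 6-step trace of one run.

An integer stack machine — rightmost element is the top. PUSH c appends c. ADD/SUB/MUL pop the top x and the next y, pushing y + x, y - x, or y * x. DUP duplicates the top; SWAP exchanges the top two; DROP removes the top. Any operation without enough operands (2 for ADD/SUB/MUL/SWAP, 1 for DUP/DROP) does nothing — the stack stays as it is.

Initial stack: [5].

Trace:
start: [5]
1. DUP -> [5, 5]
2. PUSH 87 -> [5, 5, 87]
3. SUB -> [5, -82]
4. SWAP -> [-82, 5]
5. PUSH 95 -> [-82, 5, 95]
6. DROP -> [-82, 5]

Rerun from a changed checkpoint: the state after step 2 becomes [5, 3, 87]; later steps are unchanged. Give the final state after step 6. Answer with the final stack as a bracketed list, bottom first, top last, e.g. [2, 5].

state after step 2 := [5, 3, 87]
3. SUB -> [5, -84]
4. SWAP -> [-84, 5]
5. PUSH 95 -> [-84, 5, 95]
6. DROP -> [-84, 5]

[-84, 5]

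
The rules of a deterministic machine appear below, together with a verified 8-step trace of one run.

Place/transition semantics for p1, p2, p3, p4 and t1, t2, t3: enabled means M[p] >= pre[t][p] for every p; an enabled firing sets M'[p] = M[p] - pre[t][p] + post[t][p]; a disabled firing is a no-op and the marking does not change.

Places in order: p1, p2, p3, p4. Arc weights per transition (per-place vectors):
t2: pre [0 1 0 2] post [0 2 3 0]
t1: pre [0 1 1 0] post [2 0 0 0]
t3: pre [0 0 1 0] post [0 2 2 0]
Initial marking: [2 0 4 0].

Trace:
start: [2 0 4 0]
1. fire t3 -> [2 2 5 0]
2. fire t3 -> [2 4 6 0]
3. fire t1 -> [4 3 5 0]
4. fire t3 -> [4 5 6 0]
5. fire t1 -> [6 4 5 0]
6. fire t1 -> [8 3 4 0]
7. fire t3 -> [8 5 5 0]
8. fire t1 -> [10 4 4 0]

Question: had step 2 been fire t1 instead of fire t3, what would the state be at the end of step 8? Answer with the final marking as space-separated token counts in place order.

(re-executing from step 2 with the substitution; state before step 2: [2 2 5 0])
2. fire t1 -> [4 1 4 0]
3. fire t1 -> [6 0 3 0]
4. fire t3 -> [6 2 4 0]
5. fire t1 -> [8 1 3 0]
6. fire t1 -> [10 0 2 0]
7. fire t3 -> [10 2 3 0]
8. fire t1 -> [12 1 2 0]

12 1 2 0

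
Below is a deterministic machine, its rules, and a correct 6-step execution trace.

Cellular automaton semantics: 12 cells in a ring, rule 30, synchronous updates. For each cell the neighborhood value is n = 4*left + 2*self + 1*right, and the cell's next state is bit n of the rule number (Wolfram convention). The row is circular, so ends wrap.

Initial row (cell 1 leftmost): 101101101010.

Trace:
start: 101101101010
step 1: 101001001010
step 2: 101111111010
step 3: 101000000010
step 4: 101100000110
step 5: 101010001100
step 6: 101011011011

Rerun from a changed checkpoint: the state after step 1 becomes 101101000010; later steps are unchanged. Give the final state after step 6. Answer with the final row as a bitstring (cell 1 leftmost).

state after step 1 := 101101000010
step 2: 101001100110
step 3: 101111011100
step 4: 101000010011
step 5: 001100111110
step 6: 011011100001

011011100001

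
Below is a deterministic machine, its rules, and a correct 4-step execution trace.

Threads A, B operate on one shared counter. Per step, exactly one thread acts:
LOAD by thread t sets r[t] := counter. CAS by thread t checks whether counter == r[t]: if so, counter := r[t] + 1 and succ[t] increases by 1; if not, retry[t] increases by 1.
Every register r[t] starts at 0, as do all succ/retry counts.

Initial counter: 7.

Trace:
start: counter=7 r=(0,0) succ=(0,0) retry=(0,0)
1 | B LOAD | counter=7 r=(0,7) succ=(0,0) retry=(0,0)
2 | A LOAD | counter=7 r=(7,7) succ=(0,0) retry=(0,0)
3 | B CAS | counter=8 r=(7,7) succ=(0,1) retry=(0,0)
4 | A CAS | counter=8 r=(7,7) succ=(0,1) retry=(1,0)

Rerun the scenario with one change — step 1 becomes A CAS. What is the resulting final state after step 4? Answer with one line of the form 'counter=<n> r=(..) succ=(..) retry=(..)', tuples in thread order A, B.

counter=8 r=(7,0) succ=(1,0) retry=(1,1)

(re-executing from step 1 with the substitution; state before step 1: counter=7 r=(0,0) succ=(0,0) retry=(0,0))
1 | A CAS | counter=7 r=(0,0) succ=(0,0) retry=(1,0)
2 | A LOAD | counter=7 r=(7,0) succ=(0,0) retry=(1,0)
3 | B CAS | counter=7 r=(7,0) succ=(0,0) retry=(1,1)
4 | A CAS | counter=8 r=(7,0) succ=(1,0) retry=(1,1)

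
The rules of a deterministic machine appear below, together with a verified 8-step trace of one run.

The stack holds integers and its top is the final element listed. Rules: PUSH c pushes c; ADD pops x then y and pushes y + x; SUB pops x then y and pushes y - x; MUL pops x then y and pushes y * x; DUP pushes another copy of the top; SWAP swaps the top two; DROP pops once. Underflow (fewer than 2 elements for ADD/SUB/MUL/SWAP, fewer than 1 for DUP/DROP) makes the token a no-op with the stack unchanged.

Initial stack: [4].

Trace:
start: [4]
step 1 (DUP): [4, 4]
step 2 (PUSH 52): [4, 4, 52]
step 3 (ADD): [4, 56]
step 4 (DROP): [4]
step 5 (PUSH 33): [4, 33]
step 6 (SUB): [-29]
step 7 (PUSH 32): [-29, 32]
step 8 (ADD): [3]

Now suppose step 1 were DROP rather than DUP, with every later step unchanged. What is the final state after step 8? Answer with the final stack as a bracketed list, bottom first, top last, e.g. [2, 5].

(re-executing from step 1 with the substitution; state before step 1: [4])
step 1 (DROP): []
step 2 (PUSH 52): [52]
step 3 (ADD): [52]
step 4 (DROP): []
step 5 (PUSH 33): [33]
step 6 (SUB): [33]
step 7 (PUSH 32): [33, 32]
step 8 (ADD): [65]

[65]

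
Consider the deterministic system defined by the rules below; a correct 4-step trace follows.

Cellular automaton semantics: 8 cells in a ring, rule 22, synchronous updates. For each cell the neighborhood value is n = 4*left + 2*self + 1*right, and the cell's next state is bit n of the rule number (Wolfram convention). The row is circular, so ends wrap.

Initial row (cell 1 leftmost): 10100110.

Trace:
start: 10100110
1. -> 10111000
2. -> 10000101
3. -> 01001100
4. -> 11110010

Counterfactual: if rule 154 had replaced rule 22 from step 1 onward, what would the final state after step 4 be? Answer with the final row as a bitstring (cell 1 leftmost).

(re-executing steps 1..4 under rule 154; state before step 1: 10100110)
1. -> 00011100
2. -> 00111010
3. -> 01110001
4. -> 01101010

01101010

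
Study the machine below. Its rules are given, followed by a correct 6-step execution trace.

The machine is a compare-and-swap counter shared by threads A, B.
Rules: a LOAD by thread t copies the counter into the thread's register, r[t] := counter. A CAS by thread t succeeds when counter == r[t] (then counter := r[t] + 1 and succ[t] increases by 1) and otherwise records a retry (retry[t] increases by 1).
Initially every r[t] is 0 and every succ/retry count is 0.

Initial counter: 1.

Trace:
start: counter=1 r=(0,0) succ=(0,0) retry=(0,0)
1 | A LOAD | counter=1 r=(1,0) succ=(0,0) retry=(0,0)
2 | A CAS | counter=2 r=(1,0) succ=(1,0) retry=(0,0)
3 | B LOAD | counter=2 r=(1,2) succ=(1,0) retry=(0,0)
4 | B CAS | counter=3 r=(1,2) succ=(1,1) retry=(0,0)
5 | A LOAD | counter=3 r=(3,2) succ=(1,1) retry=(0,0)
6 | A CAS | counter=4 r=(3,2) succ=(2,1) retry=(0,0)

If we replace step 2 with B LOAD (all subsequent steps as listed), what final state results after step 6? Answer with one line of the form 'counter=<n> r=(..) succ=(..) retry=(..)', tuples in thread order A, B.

(re-executing from step 2 with the substitution; state before step 2: counter=1 r=(1,0) succ=(0,0) retry=(0,0))
2 | B LOAD | counter=1 r=(1,1) succ=(0,0) retry=(0,0)
3 | B LOAD | counter=1 r=(1,1) succ=(0,0) retry=(0,0)
4 | B CAS | counter=2 r=(1,1) succ=(0,1) retry=(0,0)
5 | A LOAD | counter=2 r=(2,1) succ=(0,1) retry=(0,0)
6 | A CAS | counter=3 r=(2,1) succ=(1,1) retry=(0,0)

counter=3 r=(2,1) succ=(1,1) retry=(0,0)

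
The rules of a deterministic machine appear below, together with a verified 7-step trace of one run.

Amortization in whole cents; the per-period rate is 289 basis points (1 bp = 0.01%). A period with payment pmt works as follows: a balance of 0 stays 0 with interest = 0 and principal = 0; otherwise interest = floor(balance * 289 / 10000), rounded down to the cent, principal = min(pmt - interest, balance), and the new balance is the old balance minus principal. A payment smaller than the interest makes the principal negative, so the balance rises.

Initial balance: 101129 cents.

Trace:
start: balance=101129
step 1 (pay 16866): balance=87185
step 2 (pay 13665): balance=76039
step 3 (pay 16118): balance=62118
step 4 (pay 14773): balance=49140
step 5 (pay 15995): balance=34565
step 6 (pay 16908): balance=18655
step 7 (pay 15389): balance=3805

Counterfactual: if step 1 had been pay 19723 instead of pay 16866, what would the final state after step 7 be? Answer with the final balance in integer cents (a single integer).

(re-executing from step 1 with the substitution; state before step 1: balance=101129)
step 1 (pay 19723): balance=84328
step 2 (pay 13665): balance=73100
step 3 (pay 16118): balance=59094
step 4 (pay 14773): balance=46028
step 5 (pay 15995): balance=31363
step 6 (pay 16908): balance=15361
step 7 (pay 15389): balance=415

415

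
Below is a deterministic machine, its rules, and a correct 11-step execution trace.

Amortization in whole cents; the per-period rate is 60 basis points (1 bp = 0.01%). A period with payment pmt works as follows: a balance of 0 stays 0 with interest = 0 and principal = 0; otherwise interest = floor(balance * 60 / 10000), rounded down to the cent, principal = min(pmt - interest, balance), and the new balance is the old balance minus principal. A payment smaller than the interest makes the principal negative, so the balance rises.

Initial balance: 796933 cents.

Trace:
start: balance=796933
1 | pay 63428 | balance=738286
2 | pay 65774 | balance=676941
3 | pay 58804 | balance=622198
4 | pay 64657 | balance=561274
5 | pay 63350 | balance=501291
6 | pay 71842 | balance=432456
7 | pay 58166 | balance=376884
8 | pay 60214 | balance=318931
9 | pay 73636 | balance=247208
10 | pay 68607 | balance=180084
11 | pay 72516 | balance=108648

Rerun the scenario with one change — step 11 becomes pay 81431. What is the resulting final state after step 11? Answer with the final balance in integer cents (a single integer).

(re-executing from step 11 with the substitution; state before step 11: balance=180084)
11 | pay 81431 | balance=99733

99733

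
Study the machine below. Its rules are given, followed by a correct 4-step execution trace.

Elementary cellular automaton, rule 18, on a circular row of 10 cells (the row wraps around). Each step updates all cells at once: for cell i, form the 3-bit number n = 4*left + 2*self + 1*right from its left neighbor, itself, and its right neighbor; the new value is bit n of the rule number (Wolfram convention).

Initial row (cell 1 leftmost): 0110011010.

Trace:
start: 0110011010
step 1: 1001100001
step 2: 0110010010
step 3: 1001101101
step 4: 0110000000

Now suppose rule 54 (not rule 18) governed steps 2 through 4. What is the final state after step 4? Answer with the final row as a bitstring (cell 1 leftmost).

(re-executing steps 2..4 under rule 54; state before step 2: 1001100001)
step 2: 0110010010
step 3: 1001111111
step 4: 0110000000

0110000000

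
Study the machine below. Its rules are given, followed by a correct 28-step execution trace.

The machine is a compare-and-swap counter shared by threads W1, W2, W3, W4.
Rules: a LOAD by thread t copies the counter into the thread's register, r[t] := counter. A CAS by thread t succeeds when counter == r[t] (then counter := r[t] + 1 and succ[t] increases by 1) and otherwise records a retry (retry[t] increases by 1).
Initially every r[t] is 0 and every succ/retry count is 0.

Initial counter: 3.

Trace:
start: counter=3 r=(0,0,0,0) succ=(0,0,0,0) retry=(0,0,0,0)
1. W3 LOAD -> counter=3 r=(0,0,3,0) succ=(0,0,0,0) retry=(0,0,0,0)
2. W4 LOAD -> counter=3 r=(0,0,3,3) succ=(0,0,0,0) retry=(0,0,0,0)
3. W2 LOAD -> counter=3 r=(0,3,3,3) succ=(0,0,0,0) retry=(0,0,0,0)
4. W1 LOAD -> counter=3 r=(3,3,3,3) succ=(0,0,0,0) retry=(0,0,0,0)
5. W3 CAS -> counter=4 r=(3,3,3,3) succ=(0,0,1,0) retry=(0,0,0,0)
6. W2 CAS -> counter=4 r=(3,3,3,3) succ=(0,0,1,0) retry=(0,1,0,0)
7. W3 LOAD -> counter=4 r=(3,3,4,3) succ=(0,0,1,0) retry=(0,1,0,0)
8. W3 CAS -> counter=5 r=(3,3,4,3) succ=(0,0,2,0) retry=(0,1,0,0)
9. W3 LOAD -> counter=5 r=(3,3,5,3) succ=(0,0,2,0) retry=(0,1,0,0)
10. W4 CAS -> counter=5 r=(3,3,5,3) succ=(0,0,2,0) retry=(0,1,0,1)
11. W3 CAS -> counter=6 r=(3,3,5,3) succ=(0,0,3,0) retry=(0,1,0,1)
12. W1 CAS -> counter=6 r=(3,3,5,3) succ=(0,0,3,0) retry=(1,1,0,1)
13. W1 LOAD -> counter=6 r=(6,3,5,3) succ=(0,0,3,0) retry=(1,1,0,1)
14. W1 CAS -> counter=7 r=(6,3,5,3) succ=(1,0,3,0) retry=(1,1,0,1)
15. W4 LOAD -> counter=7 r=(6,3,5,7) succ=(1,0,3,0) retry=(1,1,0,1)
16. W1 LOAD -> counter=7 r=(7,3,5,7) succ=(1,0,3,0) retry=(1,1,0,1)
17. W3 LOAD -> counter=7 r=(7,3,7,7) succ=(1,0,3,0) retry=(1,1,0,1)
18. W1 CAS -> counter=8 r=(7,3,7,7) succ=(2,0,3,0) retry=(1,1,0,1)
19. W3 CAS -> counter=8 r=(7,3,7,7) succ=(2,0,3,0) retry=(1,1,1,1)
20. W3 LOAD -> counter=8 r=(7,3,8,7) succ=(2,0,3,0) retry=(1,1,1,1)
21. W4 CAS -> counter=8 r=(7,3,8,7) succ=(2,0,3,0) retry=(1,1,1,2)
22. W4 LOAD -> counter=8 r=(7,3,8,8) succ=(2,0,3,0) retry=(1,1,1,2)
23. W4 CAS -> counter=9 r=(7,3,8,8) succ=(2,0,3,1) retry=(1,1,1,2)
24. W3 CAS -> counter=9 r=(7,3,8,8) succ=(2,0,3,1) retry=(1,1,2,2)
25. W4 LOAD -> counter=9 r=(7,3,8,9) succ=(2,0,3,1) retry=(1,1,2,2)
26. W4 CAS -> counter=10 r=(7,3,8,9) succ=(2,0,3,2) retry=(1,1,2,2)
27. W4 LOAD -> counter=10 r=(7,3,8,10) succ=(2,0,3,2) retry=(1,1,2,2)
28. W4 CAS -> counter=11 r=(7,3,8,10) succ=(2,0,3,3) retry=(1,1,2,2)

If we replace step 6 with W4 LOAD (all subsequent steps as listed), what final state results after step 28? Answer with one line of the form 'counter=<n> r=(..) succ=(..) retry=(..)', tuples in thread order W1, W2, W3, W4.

counter=11 r=(7,3,8,10) succ=(2,0,3,3) retry=(1,0,2,2)

(re-executing from step 6 with the substitution; state before step 6: counter=4 r=(3,3,3,3) succ=(0,0,1,0) retry=(0,0,0,0))
6. W4 LOAD -> counter=4 r=(3,3,3,4) succ=(0,0,1,0) retry=(0,0,0,0)
7. W3 LOAD -> counter=4 r=(3,3,4,4) succ=(0,0,1,0) retry=(0,0,0,0)
8. W3 CAS -> counter=5 r=(3,3,4,4) succ=(0,0,2,0) retry=(0,0,0,0)
9. W3 LOAD -> counter=5 r=(3,3,5,4) succ=(0,0,2,0) retry=(0,0,0,0)
10. W4 CAS -> counter=5 r=(3,3,5,4) succ=(0,0,2,0) retry=(0,0,0,1)
11. W3 CAS -> counter=6 r=(3,3,5,4) succ=(0,0,3,0) retry=(0,0,0,1)
12. W1 CAS -> counter=6 r=(3,3,5,4) succ=(0,0,3,0) retry=(1,0,0,1)
13. W1 LOAD -> counter=6 r=(6,3,5,4) succ=(0,0,3,0) retry=(1,0,0,1)
14. W1 CAS -> counter=7 r=(6,3,5,4) succ=(1,0,3,0) retry=(1,0,0,1)
15. W4 LOAD -> counter=7 r=(6,3,5,7) succ=(1,0,3,0) retry=(1,0,0,1)
16. W1 LOAD -> counter=7 r=(7,3,5,7) succ=(1,0,3,0) retry=(1,0,0,1)
17. W3 LOAD -> counter=7 r=(7,3,7,7) succ=(1,0,3,0) retry=(1,0,0,1)
18. W1 CAS -> counter=8 r=(7,3,7,7) succ=(2,0,3,0) retry=(1,0,0,1)
19. W3 CAS -> counter=8 r=(7,3,7,7) succ=(2,0,3,0) retry=(1,0,1,1)
20. W3 LOAD -> counter=8 r=(7,3,8,7) succ=(2,0,3,0) retry=(1,0,1,1)
21. W4 CAS -> counter=8 r=(7,3,8,7) succ=(2,0,3,0) retry=(1,0,1,2)
22. W4 LOAD -> counter=8 r=(7,3,8,8) succ=(2,0,3,0) retry=(1,0,1,2)
23. W4 CAS -> counter=9 r=(7,3,8,8) succ=(2,0,3,1) retry=(1,0,1,2)
24. W3 CAS -> counter=9 r=(7,3,8,8) succ=(2,0,3,1) retry=(1,0,2,2)
25. W4 LOAD -> counter=9 r=(7,3,8,9) succ=(2,0,3,1) retry=(1,0,2,2)
26. W4 CAS -> counter=10 r=(7,3,8,9) succ=(2,0,3,2) retry=(1,0,2,2)
27. W4 LOAD -> counter=10 r=(7,3,8,10) succ=(2,0,3,2) retry=(1,0,2,2)
28. W4 CAS -> counter=11 r=(7,3,8,10) succ=(2,0,3,3) retry=(1,0,2,2)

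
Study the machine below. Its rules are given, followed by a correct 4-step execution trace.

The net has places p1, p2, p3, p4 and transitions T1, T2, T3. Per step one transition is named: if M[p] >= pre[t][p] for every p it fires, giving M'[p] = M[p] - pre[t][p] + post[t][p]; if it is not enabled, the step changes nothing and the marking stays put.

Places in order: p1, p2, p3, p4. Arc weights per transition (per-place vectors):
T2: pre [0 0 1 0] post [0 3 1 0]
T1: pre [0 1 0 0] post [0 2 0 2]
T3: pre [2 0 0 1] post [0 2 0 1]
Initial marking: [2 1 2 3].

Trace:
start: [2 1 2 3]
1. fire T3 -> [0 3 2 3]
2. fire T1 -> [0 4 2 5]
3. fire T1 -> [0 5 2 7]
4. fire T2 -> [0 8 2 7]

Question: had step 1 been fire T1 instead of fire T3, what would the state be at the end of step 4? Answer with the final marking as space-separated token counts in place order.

(re-executing from step 1 with the substitution; state before step 1: [2 1 2 3])
1. fire T1 -> [2 2 2 5]
2. fire T1 -> [2 3 2 7]
3. fire T1 -> [2 4 2 9]
4. fire T2 -> [2 7 2 9]

2 7 2 9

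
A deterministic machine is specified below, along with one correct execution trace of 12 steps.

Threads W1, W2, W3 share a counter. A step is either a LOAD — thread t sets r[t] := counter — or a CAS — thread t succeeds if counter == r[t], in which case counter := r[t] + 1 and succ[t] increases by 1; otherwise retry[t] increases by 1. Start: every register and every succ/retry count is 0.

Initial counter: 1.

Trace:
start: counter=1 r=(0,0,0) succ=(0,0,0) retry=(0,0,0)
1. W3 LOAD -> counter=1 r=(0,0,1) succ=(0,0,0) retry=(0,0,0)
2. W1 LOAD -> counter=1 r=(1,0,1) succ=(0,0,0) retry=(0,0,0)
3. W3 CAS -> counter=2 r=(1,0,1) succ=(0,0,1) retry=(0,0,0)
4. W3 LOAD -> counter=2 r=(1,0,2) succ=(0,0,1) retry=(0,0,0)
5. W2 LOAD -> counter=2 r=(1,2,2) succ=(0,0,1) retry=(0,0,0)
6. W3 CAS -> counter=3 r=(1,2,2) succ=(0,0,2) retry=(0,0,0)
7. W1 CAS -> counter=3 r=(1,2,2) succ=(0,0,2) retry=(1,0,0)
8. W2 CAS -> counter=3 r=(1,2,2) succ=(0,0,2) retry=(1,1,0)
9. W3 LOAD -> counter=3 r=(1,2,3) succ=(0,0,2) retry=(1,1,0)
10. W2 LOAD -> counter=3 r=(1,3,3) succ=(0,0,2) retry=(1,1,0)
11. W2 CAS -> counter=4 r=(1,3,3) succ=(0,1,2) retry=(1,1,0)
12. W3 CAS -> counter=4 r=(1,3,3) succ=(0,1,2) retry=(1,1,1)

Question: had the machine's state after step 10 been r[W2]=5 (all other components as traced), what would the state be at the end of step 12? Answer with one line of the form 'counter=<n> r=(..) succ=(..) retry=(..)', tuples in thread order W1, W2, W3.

state after step 10 := counter=3 r=(1,5,3) succ=(0,0,2) retry=(1,1,0)
11. W2 CAS -> counter=3 r=(1,5,3) succ=(0,0,2) retry=(1,2,0)
12. W3 CAS -> counter=4 r=(1,5,3) succ=(0,0,3) retry=(1,2,0)

counter=4 r=(1,5,3) succ=(0,0,3) retry=(1,2,0)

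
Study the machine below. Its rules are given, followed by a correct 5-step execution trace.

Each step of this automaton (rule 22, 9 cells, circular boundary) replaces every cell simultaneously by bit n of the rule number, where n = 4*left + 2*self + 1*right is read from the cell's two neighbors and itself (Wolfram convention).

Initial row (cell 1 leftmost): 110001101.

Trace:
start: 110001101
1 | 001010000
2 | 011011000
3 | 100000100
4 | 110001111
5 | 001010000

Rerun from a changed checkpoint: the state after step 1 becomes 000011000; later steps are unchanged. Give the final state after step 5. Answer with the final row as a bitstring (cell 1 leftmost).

state after step 1 := 000011000
2 | 000100100
3 | 001111110
4 | 010000001
5 | 011000011

011000011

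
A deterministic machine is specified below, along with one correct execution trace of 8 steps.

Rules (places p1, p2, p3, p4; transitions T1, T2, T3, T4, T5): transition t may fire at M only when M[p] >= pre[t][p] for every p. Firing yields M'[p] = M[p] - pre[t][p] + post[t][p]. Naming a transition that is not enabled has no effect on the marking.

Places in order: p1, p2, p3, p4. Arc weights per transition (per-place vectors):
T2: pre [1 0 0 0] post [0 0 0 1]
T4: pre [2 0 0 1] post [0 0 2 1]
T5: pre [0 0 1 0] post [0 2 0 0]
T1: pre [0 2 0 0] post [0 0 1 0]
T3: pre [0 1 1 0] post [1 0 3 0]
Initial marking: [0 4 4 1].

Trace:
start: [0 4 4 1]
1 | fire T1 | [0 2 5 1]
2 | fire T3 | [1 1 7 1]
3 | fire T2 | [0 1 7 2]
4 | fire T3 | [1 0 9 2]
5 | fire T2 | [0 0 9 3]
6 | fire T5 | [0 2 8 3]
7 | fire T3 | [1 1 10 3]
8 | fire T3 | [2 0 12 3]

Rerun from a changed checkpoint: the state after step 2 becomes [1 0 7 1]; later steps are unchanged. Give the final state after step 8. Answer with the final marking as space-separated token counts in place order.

state after step 2 := [1 0 7 1]
3 | fire T2 | [0 0 7 2]
4 | fire T3 | [0 0 7 2]
5 | fire T2 | [0 0 7 2]
6 | fire T5 | [0 2 6 2]
7 | fire T3 | [1 1 8 2]
8 | fire T3 | [2 0 10 2]

2 0 10 2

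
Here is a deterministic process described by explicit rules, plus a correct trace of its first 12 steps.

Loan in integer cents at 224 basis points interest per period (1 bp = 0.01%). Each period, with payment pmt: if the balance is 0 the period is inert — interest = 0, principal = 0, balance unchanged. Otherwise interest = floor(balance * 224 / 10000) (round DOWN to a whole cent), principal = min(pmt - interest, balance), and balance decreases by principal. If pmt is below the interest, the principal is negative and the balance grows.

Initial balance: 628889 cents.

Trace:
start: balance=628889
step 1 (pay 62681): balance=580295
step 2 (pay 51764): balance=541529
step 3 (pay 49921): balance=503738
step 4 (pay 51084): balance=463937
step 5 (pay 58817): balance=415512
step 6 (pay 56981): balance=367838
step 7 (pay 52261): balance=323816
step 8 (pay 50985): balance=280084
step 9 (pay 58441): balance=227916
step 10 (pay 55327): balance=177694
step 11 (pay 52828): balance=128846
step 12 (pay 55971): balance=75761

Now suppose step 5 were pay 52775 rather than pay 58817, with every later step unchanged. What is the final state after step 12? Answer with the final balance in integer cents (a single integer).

82815

(re-executing from step 5 with the substitution; state before step 5: balance=463937)
step 5 (pay 52775): balance=421554
step 6 (pay 56981): balance=374015
step 7 (pay 52261): balance=330131
step 8 (pay 50985): balance=286540
step 9 (pay 58441): balance=234517
step 10 (pay 55327): balance=184443
step 11 (pay 52828): balance=135746
step 12 (pay 55971): balance=82815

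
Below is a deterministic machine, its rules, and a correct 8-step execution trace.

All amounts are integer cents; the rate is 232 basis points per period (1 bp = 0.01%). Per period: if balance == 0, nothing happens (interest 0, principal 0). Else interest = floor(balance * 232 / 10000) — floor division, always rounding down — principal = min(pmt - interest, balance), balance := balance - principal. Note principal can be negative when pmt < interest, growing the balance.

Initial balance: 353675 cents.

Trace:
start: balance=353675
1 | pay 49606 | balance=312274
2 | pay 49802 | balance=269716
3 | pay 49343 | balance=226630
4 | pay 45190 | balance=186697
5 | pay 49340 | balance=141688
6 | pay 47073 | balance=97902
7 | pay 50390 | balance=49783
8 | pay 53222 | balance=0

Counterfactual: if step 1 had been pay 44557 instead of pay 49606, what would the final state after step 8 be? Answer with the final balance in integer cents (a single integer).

(re-executing from step 1 with the substitution; state before step 1: balance=353675)
1 | pay 44557 | balance=317323
2 | pay 49802 | balance=274882
3 | pay 49343 | balance=231916
4 | pay 45190 | balance=192106
5 | pay 49340 | balance=147222
6 | pay 47073 | balance=103564
7 | pay 50390 | balance=55576
8 | pay 53222 | balance=3643

3643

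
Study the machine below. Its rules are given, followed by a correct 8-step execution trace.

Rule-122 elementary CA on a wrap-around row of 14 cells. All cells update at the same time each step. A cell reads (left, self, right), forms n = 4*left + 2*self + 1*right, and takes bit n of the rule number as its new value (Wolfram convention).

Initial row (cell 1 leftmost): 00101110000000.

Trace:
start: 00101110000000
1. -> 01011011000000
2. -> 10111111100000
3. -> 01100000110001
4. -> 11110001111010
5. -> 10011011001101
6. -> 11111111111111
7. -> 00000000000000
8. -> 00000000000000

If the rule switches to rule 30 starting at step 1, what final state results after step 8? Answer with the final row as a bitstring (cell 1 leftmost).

10100001100111

(re-executing steps 1..8 under rule 30; state before step 1: 00101110000000)
1. -> 01101001000000
2. -> 11001111100000
3. -> 10111000010001
4. -> 00100100111011
5. -> 11111111100010
6. -> 10000000010110
7. -> 11000000110100
8. -> 10100001100111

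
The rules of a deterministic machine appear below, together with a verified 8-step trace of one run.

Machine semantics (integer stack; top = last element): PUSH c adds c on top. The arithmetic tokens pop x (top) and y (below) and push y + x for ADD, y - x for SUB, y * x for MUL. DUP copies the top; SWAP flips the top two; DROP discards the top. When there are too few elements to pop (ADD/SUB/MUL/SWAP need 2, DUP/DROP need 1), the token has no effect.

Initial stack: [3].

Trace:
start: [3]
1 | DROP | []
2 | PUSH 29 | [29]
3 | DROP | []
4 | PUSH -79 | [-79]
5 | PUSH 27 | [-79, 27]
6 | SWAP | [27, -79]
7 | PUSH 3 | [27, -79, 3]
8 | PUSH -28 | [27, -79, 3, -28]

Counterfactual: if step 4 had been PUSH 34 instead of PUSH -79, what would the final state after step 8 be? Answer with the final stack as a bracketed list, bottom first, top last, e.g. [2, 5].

(re-executing from step 4 with the substitution; state before step 4: [])
4 | PUSH 34 | [34]
5 | PUSH 27 | [34, 27]
6 | SWAP | [27, 34]
7 | PUSH 3 | [27, 34, 3]
8 | PUSH -28 | [27, 34, 3, -28]

[27, 34, 3, -28]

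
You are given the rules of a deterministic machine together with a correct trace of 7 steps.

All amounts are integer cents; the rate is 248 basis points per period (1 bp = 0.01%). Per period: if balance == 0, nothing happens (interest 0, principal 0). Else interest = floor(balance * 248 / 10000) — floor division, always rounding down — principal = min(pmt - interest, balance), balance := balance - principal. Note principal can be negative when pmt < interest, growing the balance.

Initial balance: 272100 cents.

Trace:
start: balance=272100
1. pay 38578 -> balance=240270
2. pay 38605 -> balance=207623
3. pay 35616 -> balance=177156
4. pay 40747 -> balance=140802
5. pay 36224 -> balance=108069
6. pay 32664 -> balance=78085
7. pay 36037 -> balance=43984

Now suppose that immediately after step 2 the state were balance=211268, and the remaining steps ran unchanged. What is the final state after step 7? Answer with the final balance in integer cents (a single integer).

48104

state after step 2 := balance=211268
3. pay 35616 -> balance=180891
4. pay 40747 -> balance=144630
5. pay 36224 -> balance=111992
6. pay 32664 -> balance=82105
7. pay 36037 -> balance=48104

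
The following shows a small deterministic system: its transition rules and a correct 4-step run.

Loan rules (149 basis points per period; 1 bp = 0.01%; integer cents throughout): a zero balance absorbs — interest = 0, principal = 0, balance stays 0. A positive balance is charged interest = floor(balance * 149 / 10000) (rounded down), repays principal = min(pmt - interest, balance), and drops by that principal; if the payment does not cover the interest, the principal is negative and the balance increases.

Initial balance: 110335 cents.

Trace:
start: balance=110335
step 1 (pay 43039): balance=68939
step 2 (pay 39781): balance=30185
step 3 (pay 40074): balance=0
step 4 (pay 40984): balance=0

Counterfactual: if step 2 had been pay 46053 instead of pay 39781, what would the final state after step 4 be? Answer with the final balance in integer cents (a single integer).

(re-executing from step 2 with the substitution; state before step 2: balance=68939)
step 2 (pay 46053): balance=23913
step 3 (pay 40074): balance=0
step 4 (pay 40984): balance=0

0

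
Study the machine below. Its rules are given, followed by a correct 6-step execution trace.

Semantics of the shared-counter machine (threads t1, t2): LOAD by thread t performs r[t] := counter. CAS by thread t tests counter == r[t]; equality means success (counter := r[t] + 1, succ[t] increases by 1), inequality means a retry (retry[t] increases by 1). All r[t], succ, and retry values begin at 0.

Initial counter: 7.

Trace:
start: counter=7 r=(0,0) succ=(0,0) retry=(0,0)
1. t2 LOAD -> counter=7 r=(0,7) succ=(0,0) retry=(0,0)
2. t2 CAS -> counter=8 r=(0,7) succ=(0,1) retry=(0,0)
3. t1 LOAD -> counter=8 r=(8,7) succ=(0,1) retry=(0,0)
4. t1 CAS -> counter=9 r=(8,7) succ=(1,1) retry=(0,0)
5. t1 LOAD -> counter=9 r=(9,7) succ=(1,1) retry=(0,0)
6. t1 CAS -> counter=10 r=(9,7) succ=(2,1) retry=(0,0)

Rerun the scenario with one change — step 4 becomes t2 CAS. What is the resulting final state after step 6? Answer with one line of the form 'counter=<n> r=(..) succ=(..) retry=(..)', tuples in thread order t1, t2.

(re-executing from step 4 with the substitution; state before step 4: counter=8 r=(8,7) succ=(0,1) retry=(0,0))
4. t2 CAS -> counter=8 r=(8,7) succ=(0,1) retry=(0,1)
5. t1 LOAD -> counter=8 r=(8,7) succ=(0,1) retry=(0,1)
6. t1 CAS -> counter=9 r=(8,7) succ=(1,1) retry=(0,1)

counter=9 r=(8,7) succ=(1,1) retry=(0,1)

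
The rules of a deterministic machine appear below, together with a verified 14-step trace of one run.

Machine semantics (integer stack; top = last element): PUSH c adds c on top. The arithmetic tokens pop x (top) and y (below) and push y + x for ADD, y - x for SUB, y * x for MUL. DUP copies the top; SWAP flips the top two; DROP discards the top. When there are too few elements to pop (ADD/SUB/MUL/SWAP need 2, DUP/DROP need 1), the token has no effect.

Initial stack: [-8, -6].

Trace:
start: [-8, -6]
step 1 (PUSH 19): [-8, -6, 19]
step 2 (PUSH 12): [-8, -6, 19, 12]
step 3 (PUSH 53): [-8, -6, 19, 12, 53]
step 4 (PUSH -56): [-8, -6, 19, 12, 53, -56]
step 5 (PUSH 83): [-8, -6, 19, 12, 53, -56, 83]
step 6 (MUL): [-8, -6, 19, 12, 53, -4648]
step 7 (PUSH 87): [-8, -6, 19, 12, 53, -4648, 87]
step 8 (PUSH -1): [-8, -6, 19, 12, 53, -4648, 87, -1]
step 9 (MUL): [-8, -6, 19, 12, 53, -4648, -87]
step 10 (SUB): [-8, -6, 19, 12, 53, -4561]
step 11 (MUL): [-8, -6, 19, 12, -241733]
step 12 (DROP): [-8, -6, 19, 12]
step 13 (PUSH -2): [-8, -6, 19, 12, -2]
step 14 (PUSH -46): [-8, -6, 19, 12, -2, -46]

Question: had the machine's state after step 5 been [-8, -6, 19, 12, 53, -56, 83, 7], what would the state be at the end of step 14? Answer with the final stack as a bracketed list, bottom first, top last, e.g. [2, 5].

[-8, -6, 19, 12, 53, -2, -46]

state after step 5 := [-8, -6, 19, 12, 53, -56, 83, 7]
step 6 (MUL): [-8, -6, 19, 12, 53, -56, 581]
step 7 (PUSH 87): [-8, -6, 19, 12, 53, -56, 581, 87]
step 8 (PUSH -1): [-8, -6, 19, 12, 53, -56, 581, 87, -1]
step 9 (MUL): [-8, -6, 19, 12, 53, -56, 581, -87]
step 10 (SUB): [-8, -6, 19, 12, 53, -56, 668]
step 11 (MUL): [-8, -6, 19, 12, 53, -37408]
step 12 (DROP): [-8, -6, 19, 12, 53]
step 13 (PUSH -2): [-8, -6, 19, 12, 53, -2]
step 14 (PUSH -46): [-8, -6, 19, 12, 53, -2, -46]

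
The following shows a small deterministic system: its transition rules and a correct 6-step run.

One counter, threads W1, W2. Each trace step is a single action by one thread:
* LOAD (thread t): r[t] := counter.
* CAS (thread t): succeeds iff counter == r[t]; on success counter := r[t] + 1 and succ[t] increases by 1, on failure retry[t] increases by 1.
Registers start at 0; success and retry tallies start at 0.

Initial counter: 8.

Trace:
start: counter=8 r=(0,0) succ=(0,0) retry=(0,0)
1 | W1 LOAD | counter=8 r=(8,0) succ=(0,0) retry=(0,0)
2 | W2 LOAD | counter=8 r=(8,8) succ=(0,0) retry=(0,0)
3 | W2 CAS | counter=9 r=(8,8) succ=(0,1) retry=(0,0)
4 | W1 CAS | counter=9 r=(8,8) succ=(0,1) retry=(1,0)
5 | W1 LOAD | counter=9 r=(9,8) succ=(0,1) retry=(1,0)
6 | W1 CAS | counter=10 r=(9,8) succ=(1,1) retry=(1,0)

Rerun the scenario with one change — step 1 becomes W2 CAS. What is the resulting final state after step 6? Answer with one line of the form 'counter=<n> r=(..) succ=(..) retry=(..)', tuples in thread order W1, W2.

(re-executing from step 1 with the substitution; state before step 1: counter=8 r=(0,0) succ=(0,0) retry=(0,0))
1 | W2 CAS | counter=8 r=(0,0) succ=(0,0) retry=(0,1)
2 | W2 LOAD | counter=8 r=(0,8) succ=(0,0) retry=(0,1)
3 | W2 CAS | counter=9 r=(0,8) succ=(0,1) retry=(0,1)
4 | W1 CAS | counter=9 r=(0,8) succ=(0,1) retry=(1,1)
5 | W1 LOAD | counter=9 r=(9,8) succ=(0,1) retry=(1,1)
6 | W1 CAS | counter=10 r=(9,8) succ=(1,1) retry=(1,1)

counter=10 r=(9,8) succ=(1,1) retry=(1,1)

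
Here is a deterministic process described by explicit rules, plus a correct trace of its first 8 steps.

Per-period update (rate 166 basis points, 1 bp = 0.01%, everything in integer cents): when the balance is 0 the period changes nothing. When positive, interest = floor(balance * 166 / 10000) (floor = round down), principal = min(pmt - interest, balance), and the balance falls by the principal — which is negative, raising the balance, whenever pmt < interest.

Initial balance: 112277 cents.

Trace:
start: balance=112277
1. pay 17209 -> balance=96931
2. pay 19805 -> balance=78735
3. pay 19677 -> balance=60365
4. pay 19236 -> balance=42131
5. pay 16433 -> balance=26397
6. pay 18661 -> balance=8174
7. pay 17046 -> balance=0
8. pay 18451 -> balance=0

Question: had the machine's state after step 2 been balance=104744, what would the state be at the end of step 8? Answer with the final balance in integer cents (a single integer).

1373

state after step 2 := balance=104744
3. pay 19677 -> balance=86805
4. pay 19236 -> balance=69009
5. pay 16433 -> balance=53721
6. pay 18661 -> balance=35951
7. pay 17046 -> balance=19501
8. pay 18451 -> balance=1373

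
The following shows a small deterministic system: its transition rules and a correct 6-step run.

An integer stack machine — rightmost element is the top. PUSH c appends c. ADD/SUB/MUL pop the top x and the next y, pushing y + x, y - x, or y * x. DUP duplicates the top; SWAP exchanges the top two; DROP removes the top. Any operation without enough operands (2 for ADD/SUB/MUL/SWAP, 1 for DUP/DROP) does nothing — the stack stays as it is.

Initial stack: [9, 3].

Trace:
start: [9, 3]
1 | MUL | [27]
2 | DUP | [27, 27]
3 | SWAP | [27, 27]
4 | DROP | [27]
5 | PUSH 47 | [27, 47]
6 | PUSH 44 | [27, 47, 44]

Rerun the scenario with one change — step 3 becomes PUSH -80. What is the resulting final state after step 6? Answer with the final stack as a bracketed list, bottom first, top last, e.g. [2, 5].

[27, 27, 47, 44]

(re-executing from step 3 with the substitution; state before step 3: [27, 27])
3 | PUSH -80 | [27, 27, -80]
4 | DROP | [27, 27]
5 | PUSH 47 | [27, 27, 47]
6 | PUSH 44 | [27, 27, 47, 44]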